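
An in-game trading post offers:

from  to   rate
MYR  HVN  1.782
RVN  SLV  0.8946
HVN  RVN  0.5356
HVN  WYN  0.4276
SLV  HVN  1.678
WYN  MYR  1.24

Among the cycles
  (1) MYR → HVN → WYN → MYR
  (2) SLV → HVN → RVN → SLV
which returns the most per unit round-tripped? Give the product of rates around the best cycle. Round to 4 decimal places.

0.9449

(1) 1.782 × 0.4276 × 1.24 = 0.94486
(2) 1.678 × 0.5356 × 0.8946 = 0.80401
Highest is cycle (1) at 0.9449 (≤1, no arbitrage).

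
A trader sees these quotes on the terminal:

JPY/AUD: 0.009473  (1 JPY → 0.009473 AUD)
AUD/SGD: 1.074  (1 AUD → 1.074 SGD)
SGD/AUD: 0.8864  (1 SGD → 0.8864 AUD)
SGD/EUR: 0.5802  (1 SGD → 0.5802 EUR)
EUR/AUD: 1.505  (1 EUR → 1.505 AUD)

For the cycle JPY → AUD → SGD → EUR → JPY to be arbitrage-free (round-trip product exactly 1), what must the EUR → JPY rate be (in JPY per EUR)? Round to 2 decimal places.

Known legs of the cycle: 0.009473 × 1.074 × 0.5802 = 0.0059029559604
For no arbitrage the full-cycle product must be 1, so the missing rate is 1 / 0.0059029559604 ≈ 169.4067.

169.41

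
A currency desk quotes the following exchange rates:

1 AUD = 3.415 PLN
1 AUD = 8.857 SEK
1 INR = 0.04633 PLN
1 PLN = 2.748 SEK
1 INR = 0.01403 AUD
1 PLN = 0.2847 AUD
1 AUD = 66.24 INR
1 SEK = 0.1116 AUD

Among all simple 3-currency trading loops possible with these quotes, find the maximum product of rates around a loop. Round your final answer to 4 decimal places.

AUD→PLN→SEK→AUD: 3.415 × 2.748 × 0.1116 = 1.04730
INR→PLN→AUD→INR: 0.04633 × 0.2847 × 66.24 = 0.87372
Maximum is AUD→PLN→SEK→AUD at 1.0473; arbitrage exists.

1.0473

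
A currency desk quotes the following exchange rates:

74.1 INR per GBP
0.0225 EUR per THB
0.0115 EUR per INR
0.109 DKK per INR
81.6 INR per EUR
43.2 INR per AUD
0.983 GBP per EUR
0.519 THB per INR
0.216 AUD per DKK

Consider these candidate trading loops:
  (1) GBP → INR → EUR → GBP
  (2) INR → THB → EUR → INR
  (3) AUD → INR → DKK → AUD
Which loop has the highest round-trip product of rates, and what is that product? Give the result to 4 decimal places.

1.0171

(1) 74.1 × 0.0115 × 0.983 = 0.83766
(2) 0.519 × 0.0225 × 81.6 = 0.95288
(3) 43.2 × 0.109 × 0.216 = 1.01710
Highest is cycle (3) at 1.0171 (>1, arbitrage).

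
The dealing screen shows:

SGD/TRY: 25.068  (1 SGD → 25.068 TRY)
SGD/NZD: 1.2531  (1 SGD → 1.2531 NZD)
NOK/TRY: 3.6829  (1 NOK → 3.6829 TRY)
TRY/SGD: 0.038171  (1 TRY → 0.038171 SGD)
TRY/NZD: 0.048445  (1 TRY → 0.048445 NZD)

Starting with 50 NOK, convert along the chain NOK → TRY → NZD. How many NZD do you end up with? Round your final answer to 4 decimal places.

50 NOK × 3.6829 = 184.145 TRY
184.145 TRY × 0.048445 = 8.920904525 NZD

8.9209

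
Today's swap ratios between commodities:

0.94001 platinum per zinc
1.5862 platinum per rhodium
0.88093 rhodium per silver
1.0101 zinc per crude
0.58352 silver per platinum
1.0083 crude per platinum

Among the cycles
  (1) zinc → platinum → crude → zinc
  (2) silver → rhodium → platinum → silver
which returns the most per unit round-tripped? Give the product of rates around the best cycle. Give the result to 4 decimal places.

(1) 0.94001 × 1.0083 × 1.0101 = 0.95738
(2) 0.88093 × 1.5862 × 0.58352 = 0.81537
Highest is cycle (1) at 0.9574 (≤1, no arbitrage).

0.9574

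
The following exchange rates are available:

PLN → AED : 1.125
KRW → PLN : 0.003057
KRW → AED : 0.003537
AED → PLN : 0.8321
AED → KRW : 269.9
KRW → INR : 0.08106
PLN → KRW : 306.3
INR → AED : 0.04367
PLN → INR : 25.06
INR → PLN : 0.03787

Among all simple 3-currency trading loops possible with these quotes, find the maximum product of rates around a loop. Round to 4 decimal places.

0.9554

INR→AED→KRW→INR: 0.04367 × 269.9 × 0.08106 = 0.95542
INR→PLN→KRW→INR: 0.03787 × 306.3 × 0.08106 = 0.94026
PLN→AED→KRW→PLN: 1.125 × 269.9 × 0.003057 = 0.92822
INR→AED→PLN→INR: 0.04367 × 0.8321 × 25.06 = 0.91063
PLN→KRW→AED→PLN: 306.3 × 0.003537 × 0.8321 = 0.90148
Maximum is INR→AED→KRW→INR at 0.9554; no arbitrage — every cycle loses value.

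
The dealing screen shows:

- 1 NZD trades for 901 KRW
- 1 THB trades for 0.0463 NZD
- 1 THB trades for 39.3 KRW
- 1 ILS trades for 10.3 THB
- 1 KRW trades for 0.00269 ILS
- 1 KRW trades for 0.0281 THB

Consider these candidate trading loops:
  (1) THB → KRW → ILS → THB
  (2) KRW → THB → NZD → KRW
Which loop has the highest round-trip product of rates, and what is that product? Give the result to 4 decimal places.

(1) 39.3 × 0.00269 × 10.3 = 1.08889
(2) 0.0281 × 0.0463 × 901 = 1.17223
Highest is cycle (2) at 1.1722 (>1, arbitrage).

1.1722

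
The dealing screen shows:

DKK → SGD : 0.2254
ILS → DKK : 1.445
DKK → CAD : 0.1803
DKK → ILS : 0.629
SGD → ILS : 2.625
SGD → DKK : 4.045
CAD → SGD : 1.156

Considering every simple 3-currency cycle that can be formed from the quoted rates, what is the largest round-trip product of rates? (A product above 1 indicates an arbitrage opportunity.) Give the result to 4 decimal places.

0.8550

ILS→DKK→SGD→ILS: 1.445 × 0.2254 × 2.625 = 0.85497
CAD→SGD→DKK→CAD: 1.156 × 4.045 × 0.1803 = 0.84309
Maximum is ILS→DKK→SGD→ILS at 0.8550; no arbitrage — every cycle loses value.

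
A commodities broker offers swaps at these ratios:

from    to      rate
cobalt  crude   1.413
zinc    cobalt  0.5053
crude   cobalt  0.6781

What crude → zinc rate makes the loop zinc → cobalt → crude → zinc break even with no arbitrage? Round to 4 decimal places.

1.4006

Known legs of the cycle: 0.5053 × 1.413 = 0.7139889
For no arbitrage the full-cycle product must be 1, so the missing rate is 1 / 0.7139889 ≈ 1.400582.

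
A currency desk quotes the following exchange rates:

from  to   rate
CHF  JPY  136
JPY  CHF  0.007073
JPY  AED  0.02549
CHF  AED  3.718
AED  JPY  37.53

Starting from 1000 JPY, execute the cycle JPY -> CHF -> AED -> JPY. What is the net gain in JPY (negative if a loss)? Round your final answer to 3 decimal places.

1000 JPY × 0.007073 = 7.073 CHF
7.073 CHF × 3.718 = 26.297414 AED
26.297414 AED × 37.53 = 986.94194742 JPY
Net change: 986.94194742 − 1000 = -13.05805258 JPY

-13.058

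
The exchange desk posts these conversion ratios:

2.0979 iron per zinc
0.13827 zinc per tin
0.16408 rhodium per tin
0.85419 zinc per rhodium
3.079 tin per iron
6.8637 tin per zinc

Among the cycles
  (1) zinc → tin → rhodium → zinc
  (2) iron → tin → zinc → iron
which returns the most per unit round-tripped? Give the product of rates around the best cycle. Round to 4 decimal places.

0.9620

(1) 6.8637 × 0.16408 × 0.85419 = 0.96199
(2) 3.079 × 0.13827 × 2.0979 = 0.89315
Highest is cycle (1) at 0.9620 (≤1, no arbitrage).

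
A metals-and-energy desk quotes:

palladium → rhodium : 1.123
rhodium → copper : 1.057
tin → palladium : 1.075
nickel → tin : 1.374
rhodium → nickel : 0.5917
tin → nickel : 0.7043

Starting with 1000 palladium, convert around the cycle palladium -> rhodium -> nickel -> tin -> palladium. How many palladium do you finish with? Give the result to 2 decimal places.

981.47

1000 palladium × 1.123 = 1123 rhodium
1123 rhodium × 0.5917 = 664.4791 nickel
664.4791 nickel × 1.374 = 912.9942834 tin
912.9942834 tin × 1.075 = 981.468854655 palladium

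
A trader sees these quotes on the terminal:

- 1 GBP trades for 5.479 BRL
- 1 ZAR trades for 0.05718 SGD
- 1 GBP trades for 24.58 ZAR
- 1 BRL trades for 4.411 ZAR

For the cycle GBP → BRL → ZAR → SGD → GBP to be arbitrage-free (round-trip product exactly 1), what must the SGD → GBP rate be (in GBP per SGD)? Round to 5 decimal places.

Known legs of the cycle: 5.479 × 4.411 × 0.05718 = 1.38191874942
For no arbitrage the full-cycle product must be 1, so the missing rate is 1 / 1.38191874942 ≈ 0.7236315.

0.72363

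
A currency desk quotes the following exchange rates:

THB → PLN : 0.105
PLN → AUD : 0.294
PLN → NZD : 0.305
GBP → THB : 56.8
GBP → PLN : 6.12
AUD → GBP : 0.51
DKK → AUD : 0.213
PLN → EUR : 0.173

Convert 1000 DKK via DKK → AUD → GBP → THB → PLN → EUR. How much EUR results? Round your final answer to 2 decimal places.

1000 DKK × 0.213 = 213 AUD
213 AUD × 0.51 = 108.63 GBP
108.63 GBP × 56.8 = 6170.184 THB
6170.184 THB × 0.105 = 647.86932 PLN
647.86932 PLN × 0.173 = 112.08139236 EUR

112.08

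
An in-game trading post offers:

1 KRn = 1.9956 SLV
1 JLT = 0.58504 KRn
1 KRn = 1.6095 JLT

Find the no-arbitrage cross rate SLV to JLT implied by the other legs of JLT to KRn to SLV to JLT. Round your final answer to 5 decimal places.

Known legs of the cycle: 0.58504 × 1.9956 = 1.167505824
For no arbitrage the full-cycle product must be 1, so the missing rate is 1 / 1.167505824 ≈ 0.8565268.

0.85653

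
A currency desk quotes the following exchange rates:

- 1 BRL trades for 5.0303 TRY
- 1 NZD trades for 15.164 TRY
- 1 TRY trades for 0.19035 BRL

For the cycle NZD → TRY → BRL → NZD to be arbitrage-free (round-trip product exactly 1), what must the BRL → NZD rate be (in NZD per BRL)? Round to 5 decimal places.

Known legs of the cycle: 15.164 × 0.19035 = 2.8864674
For no arbitrage the full-cycle product must be 1, so the missing rate is 1 / 2.8864674 ≈ 0.3464442.

0.34644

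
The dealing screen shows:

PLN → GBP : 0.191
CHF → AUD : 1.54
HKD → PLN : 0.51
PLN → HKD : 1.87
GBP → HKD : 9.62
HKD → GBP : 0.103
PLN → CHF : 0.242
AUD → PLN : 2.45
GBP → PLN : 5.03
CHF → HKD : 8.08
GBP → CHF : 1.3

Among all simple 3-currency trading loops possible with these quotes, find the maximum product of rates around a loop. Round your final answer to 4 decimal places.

1.0819

CHF→HKD→GBP→CHF: 8.08 × 0.103 × 1.3 = 1.08191
CHF→HKD→PLN→CHF: 8.08 × 0.51 × 0.242 = 0.99723
PLN→HKD→GBP→PLN: 1.87 × 0.103 × 5.03 = 0.96883
PLN→GBP→HKD→PLN: 0.191 × 9.62 × 0.51 = 0.93708
CHF→AUD→PLN→CHF: 1.54 × 2.45 × 0.242 = 0.91307
Maximum is CHF→HKD→GBP→CHF at 1.0819; arbitrage exists.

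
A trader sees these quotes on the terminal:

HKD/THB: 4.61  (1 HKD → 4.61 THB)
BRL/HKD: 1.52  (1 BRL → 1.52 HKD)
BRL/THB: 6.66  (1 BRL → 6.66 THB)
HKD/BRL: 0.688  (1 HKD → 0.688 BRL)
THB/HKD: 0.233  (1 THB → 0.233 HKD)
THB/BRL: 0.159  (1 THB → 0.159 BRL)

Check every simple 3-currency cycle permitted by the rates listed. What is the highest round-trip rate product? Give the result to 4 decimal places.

HKD→THB→BRL→HKD: 4.61 × 0.159 × 1.52 = 1.11414
HKD→BRL→THB→HKD: 0.688 × 6.66 × 0.233 = 1.06762
Maximum is HKD→THB→BRL→HKD at 1.1141; arbitrage exists.

1.1141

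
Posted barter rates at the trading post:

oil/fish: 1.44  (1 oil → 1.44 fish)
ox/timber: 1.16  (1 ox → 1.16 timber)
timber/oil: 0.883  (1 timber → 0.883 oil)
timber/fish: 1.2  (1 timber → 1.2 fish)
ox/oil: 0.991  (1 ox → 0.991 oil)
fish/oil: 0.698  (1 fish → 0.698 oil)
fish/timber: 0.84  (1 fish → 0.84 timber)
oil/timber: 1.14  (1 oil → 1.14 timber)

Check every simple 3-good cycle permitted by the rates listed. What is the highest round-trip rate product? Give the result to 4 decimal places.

fish→timber→oil→fish: 0.84 × 0.883 × 1.44 = 1.06808
fish→oil→timber→fish: 0.698 × 1.14 × 1.2 = 0.95486
Maximum is fish→timber→oil→fish at 1.0681; arbitrage exists.

1.0681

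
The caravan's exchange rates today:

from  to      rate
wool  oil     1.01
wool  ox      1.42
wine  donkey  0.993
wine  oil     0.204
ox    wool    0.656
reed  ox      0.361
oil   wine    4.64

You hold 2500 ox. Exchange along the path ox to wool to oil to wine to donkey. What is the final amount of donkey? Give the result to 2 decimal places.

2500 ox × 0.656 = 1640 wool
1640 wool × 1.01 = 1656.4 oil
1656.4 oil × 4.64 = 7685.696 wine
7685.696 wine × 0.993 = 7631.896128 donkey

7631.90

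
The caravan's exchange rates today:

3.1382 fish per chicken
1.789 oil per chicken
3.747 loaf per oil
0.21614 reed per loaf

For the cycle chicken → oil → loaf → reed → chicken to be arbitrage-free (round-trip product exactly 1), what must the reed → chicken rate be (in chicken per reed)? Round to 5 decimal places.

Known legs of the cycle: 1.789 × 3.747 × 0.21614 = 1.44886920162
For no arbitrage the full-cycle product must be 1, so the missing rate is 1 / 1.44886920162 ≈ 0.6901934.

0.69019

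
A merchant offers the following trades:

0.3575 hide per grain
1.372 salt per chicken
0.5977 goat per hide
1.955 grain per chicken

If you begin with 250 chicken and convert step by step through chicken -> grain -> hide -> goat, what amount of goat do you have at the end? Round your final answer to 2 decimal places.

250 chicken × 1.955 = 488.75 grain
488.75 grain × 0.3575 = 174.728125 hide
174.728125 hide × 0.5977 = 104.4350003125 goat

104.44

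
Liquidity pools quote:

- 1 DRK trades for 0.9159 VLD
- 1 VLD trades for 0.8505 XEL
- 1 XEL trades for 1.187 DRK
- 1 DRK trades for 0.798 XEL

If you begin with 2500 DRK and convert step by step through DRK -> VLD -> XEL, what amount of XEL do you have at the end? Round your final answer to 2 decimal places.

1947.43

2500 DRK × 0.9159 = 2289.75 VLD
2289.75 VLD × 0.8505 = 1947.432375 XEL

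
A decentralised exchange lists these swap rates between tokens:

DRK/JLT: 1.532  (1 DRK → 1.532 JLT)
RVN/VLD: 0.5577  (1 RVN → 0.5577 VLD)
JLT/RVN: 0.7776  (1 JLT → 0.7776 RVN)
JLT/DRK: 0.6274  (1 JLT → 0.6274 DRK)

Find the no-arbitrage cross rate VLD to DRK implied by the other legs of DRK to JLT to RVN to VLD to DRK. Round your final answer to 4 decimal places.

1.5052

Known legs of the cycle: 1.532 × 0.7776 × 0.5577 = 0.66437864064
For no arbitrage the full-cycle product must be 1, so the missing rate is 1 / 0.66437864064 ≈ 1.505166.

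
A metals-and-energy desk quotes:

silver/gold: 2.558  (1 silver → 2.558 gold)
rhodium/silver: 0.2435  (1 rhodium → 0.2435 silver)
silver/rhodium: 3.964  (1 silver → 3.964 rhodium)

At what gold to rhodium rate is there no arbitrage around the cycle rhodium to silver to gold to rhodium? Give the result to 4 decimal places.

1.6055

Known legs of the cycle: 0.2435 × 2.558 = 0.622873
For no arbitrage the full-cycle product must be 1, so the missing rate is 1 / 0.622873 ≈ 1.605464.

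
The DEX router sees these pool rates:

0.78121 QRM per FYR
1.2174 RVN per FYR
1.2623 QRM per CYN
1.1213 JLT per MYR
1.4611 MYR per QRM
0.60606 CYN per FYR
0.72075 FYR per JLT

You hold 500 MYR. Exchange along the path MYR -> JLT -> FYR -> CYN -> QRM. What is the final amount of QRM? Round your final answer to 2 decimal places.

500 MYR × 1.1213 = 560.65 JLT
560.65 JLT × 0.72075 = 404.0884875 FYR
404.0884875 FYR × 0.60606 = 244.90186873425 CYN
244.90186873425 CYN × 1.2623 = 309.139628903243775 QRM

309.14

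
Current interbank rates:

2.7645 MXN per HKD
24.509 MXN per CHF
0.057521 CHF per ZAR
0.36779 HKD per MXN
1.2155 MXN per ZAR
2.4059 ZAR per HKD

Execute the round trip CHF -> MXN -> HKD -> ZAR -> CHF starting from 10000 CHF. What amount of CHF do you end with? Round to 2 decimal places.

10000 CHF × 24.509 = 245090 MXN
245090 MXN × 0.36779 = 90141.6511 HKD
90141.6511 HKD × 2.4059 = 216871.79838149 ZAR
216871.79838149 ZAR × 0.057521 = 12474.68271470168629 CHF

12474.68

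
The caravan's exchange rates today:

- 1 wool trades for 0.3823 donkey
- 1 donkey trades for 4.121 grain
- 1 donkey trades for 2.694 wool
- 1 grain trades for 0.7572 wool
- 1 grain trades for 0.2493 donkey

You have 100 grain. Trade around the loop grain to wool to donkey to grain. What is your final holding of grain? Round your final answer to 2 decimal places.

119.29

100 grain × 0.7572 = 75.72 wool
75.72 wool × 0.3823 = 28.947756 donkey
28.947756 donkey × 4.121 = 119.293702476 grain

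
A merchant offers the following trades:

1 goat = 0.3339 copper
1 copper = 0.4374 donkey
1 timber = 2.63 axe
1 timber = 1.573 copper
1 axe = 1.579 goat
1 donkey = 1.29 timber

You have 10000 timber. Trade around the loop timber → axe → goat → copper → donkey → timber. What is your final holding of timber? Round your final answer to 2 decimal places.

10000 timber × 2.63 = 26300 axe
26300 axe × 1.579 = 41527.7 goat
41527.7 goat × 0.3339 = 13866.09903 copper
13866.09903 copper × 0.4374 = 6065.031715722 donkey
6065.031715722 donkey × 1.29 = 7823.89091328138 timber

7823.89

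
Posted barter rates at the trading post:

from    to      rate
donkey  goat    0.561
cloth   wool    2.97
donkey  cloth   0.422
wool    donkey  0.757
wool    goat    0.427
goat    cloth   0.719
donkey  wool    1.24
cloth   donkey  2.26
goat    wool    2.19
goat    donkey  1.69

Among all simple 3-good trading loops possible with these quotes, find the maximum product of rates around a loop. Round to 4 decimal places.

0.9488

cloth→wool→donkey→cloth: 2.97 × 0.757 × 0.422 = 0.94878
donkey→goat→wool→donkey: 0.561 × 2.19 × 0.757 = 0.93004
cloth→wool→goat→cloth: 2.97 × 0.427 × 0.719 = 0.91183
cloth→donkey→goat→cloth: 2.26 × 0.561 × 0.719 = 0.91159
donkey→wool→goat→donkey: 1.24 × 0.427 × 1.69 = 0.89482
Maximum is cloth→wool→donkey→cloth at 0.9488; no arbitrage — every cycle loses value.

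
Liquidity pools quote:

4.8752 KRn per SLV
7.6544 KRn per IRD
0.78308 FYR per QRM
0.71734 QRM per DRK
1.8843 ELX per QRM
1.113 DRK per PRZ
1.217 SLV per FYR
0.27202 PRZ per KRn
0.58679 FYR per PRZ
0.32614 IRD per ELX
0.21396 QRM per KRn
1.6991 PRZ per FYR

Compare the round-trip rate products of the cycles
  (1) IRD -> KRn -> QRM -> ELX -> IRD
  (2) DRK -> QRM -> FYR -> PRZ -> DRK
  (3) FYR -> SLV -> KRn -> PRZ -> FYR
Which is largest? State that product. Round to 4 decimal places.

1.0623

(1) 7.6544 × 0.21396 × 1.8843 × 0.32614 = 1.00646
(2) 0.71734 × 0.78308 × 1.6991 × 1.113 = 1.06230
(3) 1.217 × 4.8752 × 0.27202 × 0.58679 = 0.94704
Highest is cycle (2) at 1.0623 (>1, arbitrage).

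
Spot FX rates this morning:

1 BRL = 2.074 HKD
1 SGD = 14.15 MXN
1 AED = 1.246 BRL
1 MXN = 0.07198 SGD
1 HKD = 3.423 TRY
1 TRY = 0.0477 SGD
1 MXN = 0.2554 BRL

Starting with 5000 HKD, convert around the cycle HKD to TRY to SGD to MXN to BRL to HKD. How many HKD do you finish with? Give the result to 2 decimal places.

5000 HKD × 3.423 = 17115 TRY
17115 TRY × 0.0477 = 816.3855 SGD
816.3855 SGD × 14.15 = 11551.854825 MXN
11551.854825 MXN × 0.2554 = 2950.343722305 BRL
2950.343722305 BRL × 2.074 = 6119.01288006057 HKD

6119.01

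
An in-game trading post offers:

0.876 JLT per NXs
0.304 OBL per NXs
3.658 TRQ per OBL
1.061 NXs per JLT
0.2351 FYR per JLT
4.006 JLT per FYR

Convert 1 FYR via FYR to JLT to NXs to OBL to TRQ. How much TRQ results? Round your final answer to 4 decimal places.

4.7265

1 FYR × 4.006 = 4.006 JLT
4.006 JLT × 1.061 = 4.250366 NXs
4.250366 NXs × 0.304 = 1.292111264 OBL
1.292111264 OBL × 3.658 = 4.726543003712 TRQ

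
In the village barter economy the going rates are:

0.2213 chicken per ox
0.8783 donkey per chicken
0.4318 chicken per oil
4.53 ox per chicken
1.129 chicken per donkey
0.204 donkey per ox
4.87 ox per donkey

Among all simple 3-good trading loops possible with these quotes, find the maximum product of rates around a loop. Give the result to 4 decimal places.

chicken→ox→donkey→chicken: 4.53 × 0.204 × 1.129 = 1.04333
chicken→donkey→ox→chicken: 0.8783 × 4.87 × 0.2213 = 0.94657
Maximum is chicken→ox→donkey→chicken at 1.0433; arbitrage exists.

1.0433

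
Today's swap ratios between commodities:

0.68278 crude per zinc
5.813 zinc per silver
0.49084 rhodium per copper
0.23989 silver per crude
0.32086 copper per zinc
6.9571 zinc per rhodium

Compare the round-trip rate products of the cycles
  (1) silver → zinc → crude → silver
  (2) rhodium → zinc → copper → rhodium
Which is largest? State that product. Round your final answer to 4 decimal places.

1.0957

(1) 5.813 × 0.68278 × 0.23989 = 0.95212
(2) 6.9571 × 0.32086 × 0.49084 = 1.09568
Highest is cycle (2) at 1.0957 (>1, arbitrage).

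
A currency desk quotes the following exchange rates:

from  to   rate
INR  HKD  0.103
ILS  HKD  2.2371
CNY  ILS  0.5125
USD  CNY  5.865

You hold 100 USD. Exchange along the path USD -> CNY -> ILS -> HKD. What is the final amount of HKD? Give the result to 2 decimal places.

672.43

100 USD × 5.865 = 586.5 CNY
586.5 CNY × 0.5125 = 300.58125 ILS
300.58125 ILS × 2.2371 = 672.430314375 HKD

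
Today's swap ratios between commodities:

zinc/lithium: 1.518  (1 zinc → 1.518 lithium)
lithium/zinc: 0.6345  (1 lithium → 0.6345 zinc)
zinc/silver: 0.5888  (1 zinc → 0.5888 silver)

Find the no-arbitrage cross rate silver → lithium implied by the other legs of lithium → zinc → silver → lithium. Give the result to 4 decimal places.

2.6767

Known legs of the cycle: 0.6345 × 0.5888 = 0.3735936
For no arbitrage the full-cycle product must be 1, so the missing rate is 1 / 0.3735936 ≈ 2.676705.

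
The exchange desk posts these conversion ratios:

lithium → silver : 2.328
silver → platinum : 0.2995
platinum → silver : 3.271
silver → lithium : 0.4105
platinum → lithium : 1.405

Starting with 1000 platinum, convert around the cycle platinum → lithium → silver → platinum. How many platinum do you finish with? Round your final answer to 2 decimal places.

979.62

1000 platinum × 1.405 = 1405 lithium
1405 lithium × 2.328 = 3270.84 silver
3270.84 silver × 0.2995 = 979.61658 platinum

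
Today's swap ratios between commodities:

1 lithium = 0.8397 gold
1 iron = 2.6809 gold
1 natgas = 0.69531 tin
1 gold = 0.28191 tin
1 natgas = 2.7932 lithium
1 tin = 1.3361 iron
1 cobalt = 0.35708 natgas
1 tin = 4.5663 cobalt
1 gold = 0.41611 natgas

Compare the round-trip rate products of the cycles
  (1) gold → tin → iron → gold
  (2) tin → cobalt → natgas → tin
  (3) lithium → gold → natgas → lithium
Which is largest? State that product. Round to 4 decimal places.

(1) 0.28191 × 1.3361 × 2.6809 = 1.00979
(2) 4.5663 × 0.35708 × 0.69531 = 1.13373
(3) 0.8397 × 0.41611 × 2.7932 = 0.97597
Highest is cycle (2) at 1.1337 (>1, arbitrage).

1.1337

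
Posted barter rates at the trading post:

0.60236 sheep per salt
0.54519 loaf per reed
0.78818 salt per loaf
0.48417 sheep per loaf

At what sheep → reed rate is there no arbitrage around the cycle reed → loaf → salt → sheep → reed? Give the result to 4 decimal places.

Known legs of the cycle: 0.54519 × 0.78818 × 0.60236 = 0.258838823055912
For no arbitrage the full-cycle product must be 1, so the missing rate is 1 / 0.258838823055912 ≈ 3.863408.

3.8634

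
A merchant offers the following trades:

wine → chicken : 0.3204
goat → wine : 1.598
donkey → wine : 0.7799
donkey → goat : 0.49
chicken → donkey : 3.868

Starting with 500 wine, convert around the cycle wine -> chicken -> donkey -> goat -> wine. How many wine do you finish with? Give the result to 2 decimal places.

500 wine × 0.3204 = 160.2 chicken
160.2 chicken × 3.868 = 619.6536 donkey
619.6536 donkey × 0.49 = 303.630264 goat
303.630264 goat × 1.598 = 485.201161872 wine

485.20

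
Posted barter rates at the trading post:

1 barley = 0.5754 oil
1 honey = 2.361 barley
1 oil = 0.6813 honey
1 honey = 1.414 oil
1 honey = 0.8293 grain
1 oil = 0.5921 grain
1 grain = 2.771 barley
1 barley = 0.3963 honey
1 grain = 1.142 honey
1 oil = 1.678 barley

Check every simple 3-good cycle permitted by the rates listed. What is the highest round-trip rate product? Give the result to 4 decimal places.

0.9561

oil→grain→honey→oil: 0.5921 × 1.142 × 1.414 = 0.95612
oil→grain→barley→oil: 0.5921 × 2.771 × 0.5754 = 0.94406
oil→barley→honey→oil: 1.678 × 0.3963 × 1.414 = 0.94030
oil→honey→barley→oil: 0.6813 × 2.361 × 0.5754 = 0.92556
barley→honey→grain→barley: 0.3963 × 0.8293 × 2.771 = 0.91069
Maximum is oil→grain→honey→oil at 0.9561; no arbitrage — every cycle loses value.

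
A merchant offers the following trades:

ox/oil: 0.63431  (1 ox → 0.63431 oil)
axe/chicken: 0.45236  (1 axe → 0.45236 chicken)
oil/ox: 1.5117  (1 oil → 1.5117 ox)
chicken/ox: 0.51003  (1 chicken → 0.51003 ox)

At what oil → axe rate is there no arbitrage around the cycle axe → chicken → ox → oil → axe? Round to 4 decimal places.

6.8331

Known legs of the cycle: 0.45236 × 0.51003 × 0.63431 = 0.146346208610148
For no arbitrage the full-cycle product must be 1, so the missing rate is 1 / 0.146346208610148 ≈ 6.833112.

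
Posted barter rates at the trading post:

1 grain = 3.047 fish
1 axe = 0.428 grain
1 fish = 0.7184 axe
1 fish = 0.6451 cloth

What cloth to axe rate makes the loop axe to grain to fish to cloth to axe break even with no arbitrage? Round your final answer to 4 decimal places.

Known legs of the cycle: 0.428 × 3.047 × 0.6451 = 0.8412852316
For no arbitrage the full-cycle product must be 1, so the missing rate is 1 / 0.8412852316 ≈ 1.188657.

1.1887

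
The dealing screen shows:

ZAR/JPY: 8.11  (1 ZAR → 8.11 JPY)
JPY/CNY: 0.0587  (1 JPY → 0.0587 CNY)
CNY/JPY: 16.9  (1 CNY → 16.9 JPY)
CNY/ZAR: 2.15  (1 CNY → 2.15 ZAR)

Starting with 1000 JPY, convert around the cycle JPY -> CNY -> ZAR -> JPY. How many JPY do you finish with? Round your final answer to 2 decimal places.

1000 JPY × 0.0587 = 58.7 CNY
58.7 CNY × 2.15 = 126.205 ZAR
126.205 ZAR × 8.11 = 1023.52255 JPY

1023.52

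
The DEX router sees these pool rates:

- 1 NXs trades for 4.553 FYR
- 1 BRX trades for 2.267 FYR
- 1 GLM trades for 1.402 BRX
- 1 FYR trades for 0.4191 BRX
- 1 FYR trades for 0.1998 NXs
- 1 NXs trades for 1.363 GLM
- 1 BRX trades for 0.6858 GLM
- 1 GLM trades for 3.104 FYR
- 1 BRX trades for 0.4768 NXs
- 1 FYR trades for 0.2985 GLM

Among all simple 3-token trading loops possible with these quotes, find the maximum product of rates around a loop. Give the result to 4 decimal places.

BRX→FYR→GLM→BRX: 2.267 × 0.2985 × 1.402 = 0.94873
NXs→GLM→BRX→NXs: 1.363 × 1.402 × 0.4768 = 0.91113
NXs→FYR→BRX→NXs: 4.553 × 0.4191 × 0.4768 = 0.90981
BRX→GLM→FYR→BRX: 0.6858 × 3.104 × 0.4191 = 0.89215
NXs→GLM→FYR→NXs: 1.363 × 3.104 × 0.1998 = 0.84530
Maximum is BRX→FYR→GLM→BRX at 0.9487; no arbitrage — every cycle loses value.

0.9487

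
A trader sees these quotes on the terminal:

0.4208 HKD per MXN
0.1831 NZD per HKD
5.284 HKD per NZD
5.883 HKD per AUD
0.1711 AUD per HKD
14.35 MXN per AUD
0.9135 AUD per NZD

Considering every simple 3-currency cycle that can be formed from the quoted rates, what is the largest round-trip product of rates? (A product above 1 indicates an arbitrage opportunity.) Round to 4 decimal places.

AUD→MXN→HKD→AUD: 14.35 × 0.4208 × 0.1711 = 1.03318
NZD→AUD→HKD→NZD: 0.9135 × 5.883 × 0.1831 = 0.98400
Maximum is AUD→MXN→HKD→AUD at 1.0332; arbitrage exists.

1.0332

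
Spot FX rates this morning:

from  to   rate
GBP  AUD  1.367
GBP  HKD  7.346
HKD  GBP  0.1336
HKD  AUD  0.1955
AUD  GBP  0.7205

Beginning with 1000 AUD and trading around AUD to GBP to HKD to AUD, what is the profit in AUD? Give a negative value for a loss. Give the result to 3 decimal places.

34.741

1000 AUD × 0.7205 = 720.5 GBP
720.5 GBP × 7.346 = 5292.793 HKD
5292.793 HKD × 0.1955 = 1034.7410315 AUD
Net change: 1034.7410315 − 1000 = 34.7410315 AUD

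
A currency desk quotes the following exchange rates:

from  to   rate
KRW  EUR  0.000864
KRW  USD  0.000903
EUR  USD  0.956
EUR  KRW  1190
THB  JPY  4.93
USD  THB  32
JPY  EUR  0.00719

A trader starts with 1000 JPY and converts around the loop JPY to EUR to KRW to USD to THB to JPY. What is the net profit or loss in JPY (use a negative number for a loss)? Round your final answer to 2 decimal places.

1000 JPY × 0.00719 = 7.19 EUR
7.19 EUR × 1190 = 8556.1 KRW
8556.1 KRW × 0.000903 = 7.7261583 USD
7.7261583 USD × 32 = 247.2370656 THB
247.2370656 THB × 4.93 = 1218.878733408 JPY
Net change: 1218.878733408 − 1000 = 218.878733408 JPY

218.88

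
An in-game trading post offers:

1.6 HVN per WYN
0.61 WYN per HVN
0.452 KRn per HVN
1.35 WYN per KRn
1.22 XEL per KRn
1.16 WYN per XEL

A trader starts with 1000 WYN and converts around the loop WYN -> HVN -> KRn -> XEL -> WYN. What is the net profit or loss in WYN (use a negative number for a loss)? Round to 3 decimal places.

1000 WYN × 1.6 = 1600 HVN
1600 HVN × 0.452 = 723.2 KRn
723.2 KRn × 1.22 = 882.304 XEL
882.304 XEL × 1.16 = 1023.47264 WYN
Net change: 1023.47264 − 1000 = 23.47264 WYN

23.473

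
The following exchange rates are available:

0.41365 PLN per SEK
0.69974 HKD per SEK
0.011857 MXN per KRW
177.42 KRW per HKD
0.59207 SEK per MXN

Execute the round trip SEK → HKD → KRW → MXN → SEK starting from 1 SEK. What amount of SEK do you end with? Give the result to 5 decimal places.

0.87154

1 SEK × 0.69974 = 0.69974 HKD
0.69974 HKD × 177.42 = 124.1478708 KRW
124.1478708 KRW × 0.011857 = 1.4720213040756 MXN
1.4720213040756 MXN × 0.59207 = 0.871539653504040492 SEK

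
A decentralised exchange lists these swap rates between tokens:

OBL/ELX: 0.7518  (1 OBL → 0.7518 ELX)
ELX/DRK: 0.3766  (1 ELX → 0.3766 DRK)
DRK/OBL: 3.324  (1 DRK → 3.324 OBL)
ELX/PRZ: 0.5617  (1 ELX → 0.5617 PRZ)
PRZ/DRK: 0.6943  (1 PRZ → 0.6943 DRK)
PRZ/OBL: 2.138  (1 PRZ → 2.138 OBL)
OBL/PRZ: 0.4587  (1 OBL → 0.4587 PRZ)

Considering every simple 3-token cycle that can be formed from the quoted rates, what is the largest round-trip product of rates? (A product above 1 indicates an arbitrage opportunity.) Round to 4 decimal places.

1.0586

OBL→PRZ→DRK→OBL: 0.4587 × 0.6943 × 3.324 = 1.05861
OBL→ELX→DRK→OBL: 0.7518 × 0.3766 × 3.324 = 0.94112
OBL→ELX→PRZ→OBL: 0.7518 × 0.5617 × 2.138 = 0.90285
Maximum is OBL→PRZ→DRK→OBL at 1.0586; arbitrage exists.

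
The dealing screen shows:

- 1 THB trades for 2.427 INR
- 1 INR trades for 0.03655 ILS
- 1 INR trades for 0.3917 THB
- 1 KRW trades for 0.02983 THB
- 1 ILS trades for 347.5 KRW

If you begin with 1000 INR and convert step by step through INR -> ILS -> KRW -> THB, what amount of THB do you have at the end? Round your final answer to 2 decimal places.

1000 INR × 0.03655 = 36.55 ILS
36.55 ILS × 347.5 = 12701.125 KRW
12701.125 KRW × 0.02983 = 378.87455875 THB

378.87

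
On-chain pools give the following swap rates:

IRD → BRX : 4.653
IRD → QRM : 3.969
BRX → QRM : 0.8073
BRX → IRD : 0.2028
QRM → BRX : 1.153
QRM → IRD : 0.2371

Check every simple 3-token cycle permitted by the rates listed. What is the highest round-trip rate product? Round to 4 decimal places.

BRX→IRD→QRM→BRX: 0.2028 × 3.969 × 1.153 = 0.92806
BRX→QRM→IRD→BRX: 0.8073 × 0.2371 × 4.653 = 0.89063
Maximum is BRX→IRD→QRM→BRX at 0.9281; no arbitrage — every cycle loses value.

0.9281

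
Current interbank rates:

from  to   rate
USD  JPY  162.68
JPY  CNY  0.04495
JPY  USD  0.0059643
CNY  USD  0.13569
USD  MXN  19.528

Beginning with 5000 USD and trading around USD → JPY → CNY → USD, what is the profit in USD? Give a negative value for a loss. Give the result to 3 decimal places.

5000 USD × 162.68 = 813400 JPY
813400 JPY × 0.04495 = 36562.33 CNY
36562.33 CNY × 0.13569 = 4961.1425577 USD
Net change: 4961.1425577 − 5000 = -38.8574423 USD

-38.857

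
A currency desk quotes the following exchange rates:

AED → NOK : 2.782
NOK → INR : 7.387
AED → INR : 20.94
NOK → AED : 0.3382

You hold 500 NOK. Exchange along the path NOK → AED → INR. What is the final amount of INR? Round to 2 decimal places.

500 NOK × 0.3382 = 169.1 AED
169.1 AED × 20.94 = 3540.954 INR

3540.95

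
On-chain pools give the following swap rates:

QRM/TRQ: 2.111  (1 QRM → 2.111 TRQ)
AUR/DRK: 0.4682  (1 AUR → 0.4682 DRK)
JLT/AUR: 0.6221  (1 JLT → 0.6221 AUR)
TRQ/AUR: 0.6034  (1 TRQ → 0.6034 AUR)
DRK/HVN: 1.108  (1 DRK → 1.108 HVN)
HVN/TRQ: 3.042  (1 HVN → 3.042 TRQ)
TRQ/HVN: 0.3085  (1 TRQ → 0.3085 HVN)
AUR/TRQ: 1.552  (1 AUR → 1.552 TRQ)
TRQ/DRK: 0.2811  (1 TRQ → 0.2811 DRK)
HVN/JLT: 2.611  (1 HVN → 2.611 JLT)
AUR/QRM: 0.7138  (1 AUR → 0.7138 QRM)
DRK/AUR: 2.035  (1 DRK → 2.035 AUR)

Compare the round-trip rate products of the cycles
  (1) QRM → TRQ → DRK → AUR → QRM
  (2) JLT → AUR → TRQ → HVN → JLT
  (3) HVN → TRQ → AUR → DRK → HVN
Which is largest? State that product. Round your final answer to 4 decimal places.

0.9522

(1) 2.111 × 0.2811 × 2.035 × 0.7138 = 0.86197
(2) 0.6221 × 1.552 × 0.3085 × 2.611 = 0.77770
(3) 3.042 × 0.6034 × 0.4682 × 1.108 = 0.95222
Highest is cycle (3) at 0.9522 (≤1, no arbitrage).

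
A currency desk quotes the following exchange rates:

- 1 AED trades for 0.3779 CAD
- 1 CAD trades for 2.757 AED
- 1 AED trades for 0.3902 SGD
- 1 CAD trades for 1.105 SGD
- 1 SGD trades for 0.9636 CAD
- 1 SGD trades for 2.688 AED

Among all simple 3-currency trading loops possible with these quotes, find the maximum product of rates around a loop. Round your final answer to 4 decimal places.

SGD→AED→CAD→SGD: 2.688 × 0.3779 × 1.105 = 1.12245
SGD→CAD→AED→SGD: 0.9636 × 2.757 × 0.3902 = 1.03662
Maximum is SGD→AED→CAD→SGD at 1.1225; arbitrage exists.

1.1225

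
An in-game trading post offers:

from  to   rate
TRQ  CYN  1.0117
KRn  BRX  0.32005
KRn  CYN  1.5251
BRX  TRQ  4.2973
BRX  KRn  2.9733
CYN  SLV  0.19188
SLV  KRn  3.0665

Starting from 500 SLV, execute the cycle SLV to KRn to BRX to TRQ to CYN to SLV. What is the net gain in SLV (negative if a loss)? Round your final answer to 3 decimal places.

500 SLV × 3.0665 = 1533.25 KRn
1533.25 KRn × 0.32005 = 490.7166625 BRX
490.7166625 BRX × 4.2973 = 2108.75671376125 TRQ
2108.75671376125 TRQ × 1.0117 = 2133.429167312256625 CYN
2133.429167312256625 CYN × 0.19188 = 409.362388623875801205 SLV
Net change: 409.362388623875801205 − 500 = -90.637611376124198795 SLV

-90.638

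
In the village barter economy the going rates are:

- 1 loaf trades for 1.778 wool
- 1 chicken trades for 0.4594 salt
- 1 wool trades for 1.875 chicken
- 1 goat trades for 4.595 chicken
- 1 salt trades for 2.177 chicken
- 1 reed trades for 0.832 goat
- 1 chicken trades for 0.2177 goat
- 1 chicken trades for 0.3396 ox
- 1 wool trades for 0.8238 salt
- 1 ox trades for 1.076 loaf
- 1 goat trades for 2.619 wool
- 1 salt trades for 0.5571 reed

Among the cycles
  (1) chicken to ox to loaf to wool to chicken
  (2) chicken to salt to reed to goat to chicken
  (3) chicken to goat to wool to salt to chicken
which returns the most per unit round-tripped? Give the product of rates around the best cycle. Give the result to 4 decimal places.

1.2182

(1) 0.3396 × 1.076 × 1.778 × 1.875 = 1.21818
(2) 0.4594 × 0.5571 × 0.832 × 4.595 = 0.97844
(3) 0.2177 × 2.619 × 0.8238 × 2.177 = 1.02253
Highest is cycle (1) at 1.2182 (>1, arbitrage).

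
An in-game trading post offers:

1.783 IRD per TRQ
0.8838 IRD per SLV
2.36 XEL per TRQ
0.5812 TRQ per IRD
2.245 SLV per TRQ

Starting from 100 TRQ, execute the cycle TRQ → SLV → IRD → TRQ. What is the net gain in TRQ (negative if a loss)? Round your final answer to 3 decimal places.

15.318

100 TRQ × 2.245 = 224.5 SLV
224.5 SLV × 0.8838 = 198.4131 IRD
198.4131 IRD × 0.5812 = 115.31769372 TRQ
Net change: 115.31769372 − 100 = 15.31769372 TRQ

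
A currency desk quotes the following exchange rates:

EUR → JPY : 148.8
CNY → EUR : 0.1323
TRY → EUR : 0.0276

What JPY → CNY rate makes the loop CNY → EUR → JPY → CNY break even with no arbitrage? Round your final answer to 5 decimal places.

Known legs of the cycle: 0.1323 × 148.8 = 19.68624
For no arbitrage the full-cycle product must be 1, so the missing rate is 1 / 19.68624 ≈ 0.0507969.

0.05080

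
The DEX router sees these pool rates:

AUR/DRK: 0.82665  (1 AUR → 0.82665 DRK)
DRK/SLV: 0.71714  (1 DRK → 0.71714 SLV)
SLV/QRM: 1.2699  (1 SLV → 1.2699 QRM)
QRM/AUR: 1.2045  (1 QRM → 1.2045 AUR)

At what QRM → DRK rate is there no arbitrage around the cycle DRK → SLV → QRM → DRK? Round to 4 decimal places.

1.0981

Known legs of the cycle: 0.71714 × 1.2699 = 0.910696086
For no arbitrage the full-cycle product must be 1, so the missing rate is 1 / 0.910696086 ≈ 1.098061.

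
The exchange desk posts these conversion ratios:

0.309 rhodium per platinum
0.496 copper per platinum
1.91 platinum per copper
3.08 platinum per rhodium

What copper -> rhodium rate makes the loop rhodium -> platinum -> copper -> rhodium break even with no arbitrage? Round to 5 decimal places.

Known legs of the cycle: 3.08 × 0.496 = 1.52768
For no arbitrage the full-cycle product must be 1, so the missing rate is 1 / 1.52768 ≈ 0.6545873.

0.65459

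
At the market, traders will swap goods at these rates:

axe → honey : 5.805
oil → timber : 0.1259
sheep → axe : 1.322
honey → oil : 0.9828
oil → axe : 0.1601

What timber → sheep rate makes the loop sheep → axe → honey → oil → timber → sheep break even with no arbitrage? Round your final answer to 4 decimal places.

Known legs of the cycle: 1.322 × 5.805 × 0.9828 × 0.1259 = 0.9495646907292
For no arbitrage the full-cycle product must be 1, so the missing rate is 1 / 0.9495646907292 ≈ 1.053114.

1.0531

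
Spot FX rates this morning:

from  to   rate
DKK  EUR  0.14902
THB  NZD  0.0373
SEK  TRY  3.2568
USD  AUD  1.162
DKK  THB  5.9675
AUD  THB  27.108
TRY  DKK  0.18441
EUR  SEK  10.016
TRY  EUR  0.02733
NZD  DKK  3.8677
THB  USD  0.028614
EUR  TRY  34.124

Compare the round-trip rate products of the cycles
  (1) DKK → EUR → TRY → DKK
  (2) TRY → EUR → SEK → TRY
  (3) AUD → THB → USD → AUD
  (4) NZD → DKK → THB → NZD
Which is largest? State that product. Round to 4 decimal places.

0.9378

(1) 0.14902 × 34.124 × 0.18441 = 0.93775
(2) 0.02733 × 10.016 × 3.2568 = 0.89151
(3) 27.108 × 0.028614 × 1.162 = 0.90133
(4) 3.8677 × 5.9675 × 0.0373 = 0.86090
Highest is cycle (1) at 0.9378 (≤1, no arbitrage).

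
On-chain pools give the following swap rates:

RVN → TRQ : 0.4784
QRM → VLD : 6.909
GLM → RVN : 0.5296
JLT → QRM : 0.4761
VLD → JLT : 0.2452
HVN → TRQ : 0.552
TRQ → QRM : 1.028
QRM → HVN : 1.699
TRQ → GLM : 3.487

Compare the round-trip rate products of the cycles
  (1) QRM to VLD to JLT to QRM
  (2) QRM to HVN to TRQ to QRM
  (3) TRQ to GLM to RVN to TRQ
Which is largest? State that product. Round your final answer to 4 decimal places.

(1) 6.909 × 0.2452 × 0.4761 = 0.80655
(2) 1.699 × 0.552 × 1.028 = 0.96411
(3) 3.487 × 0.5296 × 0.4784 = 0.88347
Highest is cycle (2) at 0.9641 (≤1, no arbitrage).

0.9641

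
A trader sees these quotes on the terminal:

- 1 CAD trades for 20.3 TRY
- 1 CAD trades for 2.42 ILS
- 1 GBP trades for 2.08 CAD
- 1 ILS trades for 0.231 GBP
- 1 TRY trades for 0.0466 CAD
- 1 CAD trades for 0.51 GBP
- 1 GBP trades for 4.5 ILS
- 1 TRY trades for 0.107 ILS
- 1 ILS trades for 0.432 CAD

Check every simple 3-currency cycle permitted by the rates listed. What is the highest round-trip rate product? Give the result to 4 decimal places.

ILS→GBP→CAD→ILS: 0.231 × 2.08 × 2.42 = 1.16276
ILS→CAD→GBP→ILS: 0.432 × 0.51 × 4.5 = 0.99144
ILS→CAD→TRY→ILS: 0.432 × 20.3 × 0.107 = 0.93835
Maximum is ILS→GBP→CAD→ILS at 1.1628; arbitrage exists.

1.1628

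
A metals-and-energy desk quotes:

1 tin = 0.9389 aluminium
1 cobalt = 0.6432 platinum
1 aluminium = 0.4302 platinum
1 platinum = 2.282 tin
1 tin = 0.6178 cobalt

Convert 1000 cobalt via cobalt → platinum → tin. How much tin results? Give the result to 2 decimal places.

1000 cobalt × 0.6432 = 643.2 platinum
643.2 platinum × 2.282 = 1467.7824 tin

1467.78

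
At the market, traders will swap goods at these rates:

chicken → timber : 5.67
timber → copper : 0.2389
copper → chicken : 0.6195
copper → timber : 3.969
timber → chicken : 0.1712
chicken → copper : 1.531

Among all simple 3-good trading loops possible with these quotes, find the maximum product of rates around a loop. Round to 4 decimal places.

chicken→copper→timber→chicken: 1.531 × 3.969 × 0.1712 = 1.04030
chicken→timber→copper→chicken: 5.67 × 0.2389 × 0.6195 = 0.83915
Maximum is chicken→copper→timber→chicken at 1.0403; arbitrage exists.

1.0403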